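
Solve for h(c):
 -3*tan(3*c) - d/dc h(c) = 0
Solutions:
 h(c) = C1 + log(cos(3*c))


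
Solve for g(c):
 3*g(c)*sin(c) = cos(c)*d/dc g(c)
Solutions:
 g(c) = C1/cos(c)^3


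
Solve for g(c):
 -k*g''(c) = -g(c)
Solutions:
 g(c) = C1*exp(-c*sqrt(1/k)) + C2*exp(c*sqrt(1/k))


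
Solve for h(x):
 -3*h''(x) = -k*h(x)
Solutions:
 h(x) = C1*exp(-sqrt(3)*sqrt(k)*x/3) + C2*exp(sqrt(3)*sqrt(k)*x/3)


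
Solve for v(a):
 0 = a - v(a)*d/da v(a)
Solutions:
 v(a) = -sqrt(C1 + a^2)
 v(a) = sqrt(C1 + a^2)


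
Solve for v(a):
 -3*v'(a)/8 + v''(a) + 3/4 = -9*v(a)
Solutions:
 v(a) = (C1*sin(3*sqrt(255)*a/16) + C2*cos(3*sqrt(255)*a/16))*exp(3*a/16) - 1/12


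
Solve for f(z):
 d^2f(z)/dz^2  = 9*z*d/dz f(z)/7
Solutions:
 f(z) = C1 + C2*erfi(3*sqrt(14)*z/14)


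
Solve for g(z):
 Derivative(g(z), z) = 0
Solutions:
 g(z) = C1


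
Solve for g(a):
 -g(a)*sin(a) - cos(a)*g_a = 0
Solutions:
 g(a) = C1*cos(a)


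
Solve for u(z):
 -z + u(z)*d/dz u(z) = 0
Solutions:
 u(z) = -sqrt(C1 + z^2)
 u(z) = sqrt(C1 + z^2)


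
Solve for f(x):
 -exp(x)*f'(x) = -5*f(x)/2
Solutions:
 f(x) = C1*exp(-5*exp(-x)/2)


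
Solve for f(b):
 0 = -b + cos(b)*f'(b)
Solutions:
 f(b) = C1 + Integral(b/cos(b), b)


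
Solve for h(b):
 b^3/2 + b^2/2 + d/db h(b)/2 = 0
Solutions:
 h(b) = C1 - b^4/4 - b^3/3


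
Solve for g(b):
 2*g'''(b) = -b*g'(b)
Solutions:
 g(b) = C1 + Integral(C2*airyai(-2^(2/3)*b/2) + C3*airybi(-2^(2/3)*b/2), b)


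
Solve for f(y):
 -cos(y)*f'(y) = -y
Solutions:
 f(y) = C1 + Integral(y/cos(y), y)


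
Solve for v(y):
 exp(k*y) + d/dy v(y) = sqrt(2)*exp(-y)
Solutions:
 v(y) = C1 - sqrt(2)*exp(-y) - exp(k*y)/k


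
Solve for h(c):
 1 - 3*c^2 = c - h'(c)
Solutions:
 h(c) = C1 + c^3 + c^2/2 - c


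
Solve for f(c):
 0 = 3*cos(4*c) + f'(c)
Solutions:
 f(c) = C1 - 3*sin(4*c)/4


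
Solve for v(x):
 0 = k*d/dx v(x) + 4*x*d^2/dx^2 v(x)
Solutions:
 v(x) = C1 + x^(1 - re(k)/4)*(C2*sin(log(x)*Abs(im(k))/4) + C3*cos(log(x)*im(k)/4))


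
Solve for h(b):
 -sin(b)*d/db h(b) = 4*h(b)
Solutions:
 h(b) = C1*(cos(b)^2 + 2*cos(b) + 1)/(cos(b)^2 - 2*cos(b) + 1)


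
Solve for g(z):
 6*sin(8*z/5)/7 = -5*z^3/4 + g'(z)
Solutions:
 g(z) = C1 + 5*z^4/16 - 15*cos(8*z/5)/28


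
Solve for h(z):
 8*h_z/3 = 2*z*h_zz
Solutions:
 h(z) = C1 + C2*z^(7/3)


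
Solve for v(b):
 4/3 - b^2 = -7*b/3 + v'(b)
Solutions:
 v(b) = C1 - b^3/3 + 7*b^2/6 + 4*b/3


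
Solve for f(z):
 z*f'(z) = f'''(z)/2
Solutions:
 f(z) = C1 + Integral(C2*airyai(2^(1/3)*z) + C3*airybi(2^(1/3)*z), z)


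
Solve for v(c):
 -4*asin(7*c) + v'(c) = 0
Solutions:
 v(c) = C1 + 4*c*asin(7*c) + 4*sqrt(1 - 49*c^2)/7


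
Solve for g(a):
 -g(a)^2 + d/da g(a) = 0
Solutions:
 g(a) = -1/(C1 + a)


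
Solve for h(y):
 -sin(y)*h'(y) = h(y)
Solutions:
 h(y) = C1*sqrt(cos(y) + 1)/sqrt(cos(y) - 1)


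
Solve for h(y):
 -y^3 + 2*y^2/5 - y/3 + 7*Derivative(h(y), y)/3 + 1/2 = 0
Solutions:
 h(y) = C1 + 3*y^4/28 - 2*y^3/35 + y^2/14 - 3*y/14


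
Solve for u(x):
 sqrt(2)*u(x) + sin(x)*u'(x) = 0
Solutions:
 u(x) = C1*(cos(x) + 1)^(sqrt(2)/2)/(cos(x) - 1)^(sqrt(2)/2)


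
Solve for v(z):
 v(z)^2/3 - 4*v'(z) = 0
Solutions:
 v(z) = -12/(C1 + z)


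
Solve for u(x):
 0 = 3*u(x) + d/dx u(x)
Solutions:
 u(x) = C1*exp(-3*x)


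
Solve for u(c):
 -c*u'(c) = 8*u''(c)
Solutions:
 u(c) = C1 + C2*erf(c/4)


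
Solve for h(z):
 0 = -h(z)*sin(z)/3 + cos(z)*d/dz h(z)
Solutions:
 h(z) = C1/cos(z)^(1/3)


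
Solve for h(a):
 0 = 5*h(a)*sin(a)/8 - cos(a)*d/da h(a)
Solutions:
 h(a) = C1/cos(a)^(5/8)


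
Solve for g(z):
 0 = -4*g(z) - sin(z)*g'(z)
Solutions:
 g(z) = C1*(cos(z)^2 + 2*cos(z) + 1)/(cos(z)^2 - 2*cos(z) + 1)


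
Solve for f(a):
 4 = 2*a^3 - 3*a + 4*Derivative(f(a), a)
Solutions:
 f(a) = C1 - a^4/8 + 3*a^2/8 + a


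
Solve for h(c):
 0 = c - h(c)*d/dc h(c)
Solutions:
 h(c) = -sqrt(C1 + c^2)
 h(c) = sqrt(C1 + c^2)


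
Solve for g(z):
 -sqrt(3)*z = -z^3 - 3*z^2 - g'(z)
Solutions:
 g(z) = C1 - z^4/4 - z^3 + sqrt(3)*z^2/2


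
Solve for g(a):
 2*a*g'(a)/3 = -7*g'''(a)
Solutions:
 g(a) = C1 + Integral(C2*airyai(-2^(1/3)*21^(2/3)*a/21) + C3*airybi(-2^(1/3)*21^(2/3)*a/21), a)


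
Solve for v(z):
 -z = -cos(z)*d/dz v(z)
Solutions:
 v(z) = C1 + Integral(z/cos(z), z)


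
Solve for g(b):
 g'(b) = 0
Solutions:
 g(b) = C1


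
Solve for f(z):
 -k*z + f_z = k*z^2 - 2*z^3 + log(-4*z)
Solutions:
 f(z) = C1 + k*z^3/3 + k*z^2/2 - z^4/2 + z*log(-z) + z*(-1 + 2*log(2))


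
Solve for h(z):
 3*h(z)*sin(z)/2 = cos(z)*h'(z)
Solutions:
 h(z) = C1/cos(z)^(3/2)


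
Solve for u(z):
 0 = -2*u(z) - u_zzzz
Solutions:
 u(z) = (C1*sin(2^(3/4)*z/2) + C2*cos(2^(3/4)*z/2))*exp(-2^(3/4)*z/2) + (C3*sin(2^(3/4)*z/2) + C4*cos(2^(3/4)*z/2))*exp(2^(3/4)*z/2)


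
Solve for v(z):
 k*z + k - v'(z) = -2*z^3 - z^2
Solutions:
 v(z) = C1 + k*z^2/2 + k*z + z^4/2 + z^3/3


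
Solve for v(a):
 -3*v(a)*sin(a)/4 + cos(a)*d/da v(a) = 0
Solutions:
 v(a) = C1/cos(a)^(3/4)


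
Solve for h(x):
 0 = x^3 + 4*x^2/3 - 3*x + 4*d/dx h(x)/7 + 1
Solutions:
 h(x) = C1 - 7*x^4/16 - 7*x^3/9 + 21*x^2/8 - 7*x/4


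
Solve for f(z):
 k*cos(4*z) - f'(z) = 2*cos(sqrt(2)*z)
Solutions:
 f(z) = C1 + k*sin(4*z)/4 - sqrt(2)*sin(sqrt(2)*z)


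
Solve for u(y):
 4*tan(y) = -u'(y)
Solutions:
 u(y) = C1 + 4*log(cos(y))


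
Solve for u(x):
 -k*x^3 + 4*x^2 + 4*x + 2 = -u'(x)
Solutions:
 u(x) = C1 + k*x^4/4 - 4*x^3/3 - 2*x^2 - 2*x


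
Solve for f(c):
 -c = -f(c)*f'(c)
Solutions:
 f(c) = -sqrt(C1 + c^2)
 f(c) = sqrt(C1 + c^2)


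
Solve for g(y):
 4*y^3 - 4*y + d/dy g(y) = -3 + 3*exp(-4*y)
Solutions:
 g(y) = C1 - y^4 + 2*y^2 - 3*y - 3*exp(-4*y)/4


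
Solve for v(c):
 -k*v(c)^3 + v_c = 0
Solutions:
 v(c) = -sqrt(2)*sqrt(-1/(C1 + c*k))/2
 v(c) = sqrt(2)*sqrt(-1/(C1 + c*k))/2


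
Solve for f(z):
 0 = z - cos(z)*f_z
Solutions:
 f(z) = C1 + Integral(z/cos(z), z)


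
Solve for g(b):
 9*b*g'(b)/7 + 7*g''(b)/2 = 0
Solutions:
 g(b) = C1 + C2*erf(3*b/7)


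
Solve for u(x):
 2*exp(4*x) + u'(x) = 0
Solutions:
 u(x) = C1 - exp(4*x)/2


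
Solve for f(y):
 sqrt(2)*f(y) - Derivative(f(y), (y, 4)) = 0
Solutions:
 f(y) = C1*exp(-2^(1/8)*y) + C2*exp(2^(1/8)*y) + C3*sin(2^(1/8)*y) + C4*cos(2^(1/8)*y)


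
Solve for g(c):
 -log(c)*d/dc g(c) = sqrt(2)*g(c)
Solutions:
 g(c) = C1*exp(-sqrt(2)*li(c))


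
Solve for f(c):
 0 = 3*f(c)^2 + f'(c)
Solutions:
 f(c) = 1/(C1 + 3*c)


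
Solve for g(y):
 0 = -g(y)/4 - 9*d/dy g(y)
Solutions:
 g(y) = C1*exp(-y/36)


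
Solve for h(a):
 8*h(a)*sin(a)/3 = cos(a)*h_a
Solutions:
 h(a) = C1/cos(a)^(8/3)


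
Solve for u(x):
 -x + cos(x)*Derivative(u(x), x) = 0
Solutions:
 u(x) = C1 + Integral(x/cos(x), x)


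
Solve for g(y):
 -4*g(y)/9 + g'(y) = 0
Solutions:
 g(y) = C1*exp(4*y/9)


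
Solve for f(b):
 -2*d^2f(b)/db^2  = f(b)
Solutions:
 f(b) = C1*sin(sqrt(2)*b/2) + C2*cos(sqrt(2)*b/2)


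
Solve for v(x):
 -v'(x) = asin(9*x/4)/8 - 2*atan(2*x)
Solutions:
 v(x) = C1 - x*asin(9*x/4)/8 + 2*x*atan(2*x) - sqrt(16 - 81*x^2)/72 - log(4*x^2 + 1)/2


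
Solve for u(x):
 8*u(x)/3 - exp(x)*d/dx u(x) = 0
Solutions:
 u(x) = C1*exp(-8*exp(-x)/3)


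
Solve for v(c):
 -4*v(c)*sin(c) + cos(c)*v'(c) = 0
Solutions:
 v(c) = C1/cos(c)^4


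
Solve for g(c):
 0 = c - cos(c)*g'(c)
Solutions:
 g(c) = C1 + Integral(c/cos(c), c)


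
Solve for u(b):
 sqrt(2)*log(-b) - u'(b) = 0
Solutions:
 u(b) = C1 + sqrt(2)*b*log(-b) - sqrt(2)*b


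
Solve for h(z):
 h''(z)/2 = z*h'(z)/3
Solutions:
 h(z) = C1 + C2*erfi(sqrt(3)*z/3)


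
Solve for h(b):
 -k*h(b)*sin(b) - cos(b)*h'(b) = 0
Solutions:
 h(b) = C1*exp(k*log(cos(b)))


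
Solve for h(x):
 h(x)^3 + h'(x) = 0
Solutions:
 h(x) = -sqrt(2)*sqrt(-1/(C1 - x))/2
 h(x) = sqrt(2)*sqrt(-1/(C1 - x))/2


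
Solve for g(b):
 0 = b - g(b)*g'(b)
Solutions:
 g(b) = -sqrt(C1 + b^2)
 g(b) = sqrt(C1 + b^2)


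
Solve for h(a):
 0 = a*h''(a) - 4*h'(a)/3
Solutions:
 h(a) = C1 + C2*a^(7/3)


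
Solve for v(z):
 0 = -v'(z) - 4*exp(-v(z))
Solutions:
 v(z) = log(C1 - 4*z)


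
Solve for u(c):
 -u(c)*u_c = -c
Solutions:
 u(c) = -sqrt(C1 + c^2)
 u(c) = sqrt(C1 + c^2)


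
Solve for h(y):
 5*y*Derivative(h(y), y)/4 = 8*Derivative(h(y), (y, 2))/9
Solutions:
 h(y) = C1 + C2*erfi(3*sqrt(5)*y/8)


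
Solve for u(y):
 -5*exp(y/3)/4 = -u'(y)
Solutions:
 u(y) = C1 + 15*exp(y/3)/4


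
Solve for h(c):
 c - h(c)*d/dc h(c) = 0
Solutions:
 h(c) = -sqrt(C1 + c^2)
 h(c) = sqrt(C1 + c^2)


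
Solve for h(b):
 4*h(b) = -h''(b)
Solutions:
 h(b) = C1*sin(2*b) + C2*cos(2*b)


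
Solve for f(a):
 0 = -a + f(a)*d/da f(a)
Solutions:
 f(a) = -sqrt(C1 + a^2)
 f(a) = sqrt(C1 + a^2)


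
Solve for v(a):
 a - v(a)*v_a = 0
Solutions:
 v(a) = -sqrt(C1 + a^2)
 v(a) = sqrt(C1 + a^2)


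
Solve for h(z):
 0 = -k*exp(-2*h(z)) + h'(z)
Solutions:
 h(z) = log(-sqrt(C1 + 2*k*z))
 h(z) = log(C1 + 2*k*z)/2


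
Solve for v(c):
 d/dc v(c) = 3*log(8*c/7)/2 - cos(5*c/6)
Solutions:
 v(c) = C1 + 3*c*log(c)/2 - 2*c*log(7) - 3*c/2 + c*log(14)/2 + 4*c*log(2) - 6*sin(5*c/6)/5


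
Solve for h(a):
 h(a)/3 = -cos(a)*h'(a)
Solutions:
 h(a) = C1*(sin(a) - 1)^(1/6)/(sin(a) + 1)^(1/6)


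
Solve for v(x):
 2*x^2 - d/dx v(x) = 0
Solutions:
 v(x) = C1 + 2*x^3/3


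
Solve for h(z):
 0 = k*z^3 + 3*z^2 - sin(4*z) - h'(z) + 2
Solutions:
 h(z) = C1 + k*z^4/4 + z^3 + 2*z + cos(4*z)/4


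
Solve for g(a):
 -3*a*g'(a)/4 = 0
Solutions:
 g(a) = C1


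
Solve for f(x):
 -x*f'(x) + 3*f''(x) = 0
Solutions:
 f(x) = C1 + C2*erfi(sqrt(6)*x/6)


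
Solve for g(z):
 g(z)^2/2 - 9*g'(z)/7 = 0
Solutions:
 g(z) = -18/(C1 + 7*z)


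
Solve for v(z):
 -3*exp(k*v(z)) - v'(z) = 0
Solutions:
 v(z) = Piecewise((log(1/(C1*k + 3*k*z))/k, Ne(k, 0)), (nan, True))
 v(z) = Piecewise((C1 - 3*z, Eq(k, 0)), (nan, True))


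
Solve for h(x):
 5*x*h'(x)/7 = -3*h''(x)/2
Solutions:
 h(x) = C1 + C2*erf(sqrt(105)*x/21)


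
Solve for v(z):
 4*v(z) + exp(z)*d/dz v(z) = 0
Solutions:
 v(z) = C1*exp(4*exp(-z))


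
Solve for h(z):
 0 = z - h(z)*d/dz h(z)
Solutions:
 h(z) = -sqrt(C1 + z^2)
 h(z) = sqrt(C1 + z^2)


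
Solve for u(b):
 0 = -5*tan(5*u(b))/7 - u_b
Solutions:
 u(b) = -asin(C1*exp(-25*b/7))/5 + pi/5
 u(b) = asin(C1*exp(-25*b/7))/5


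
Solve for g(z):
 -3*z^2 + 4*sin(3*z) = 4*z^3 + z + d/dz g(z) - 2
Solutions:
 g(z) = C1 - z^4 - z^3 - z^2/2 + 2*z - 4*cos(3*z)/3


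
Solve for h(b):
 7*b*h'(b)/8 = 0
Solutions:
 h(b) = C1


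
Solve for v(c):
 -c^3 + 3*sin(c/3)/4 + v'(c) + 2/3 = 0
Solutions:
 v(c) = C1 + c^4/4 - 2*c/3 + 9*cos(c/3)/4


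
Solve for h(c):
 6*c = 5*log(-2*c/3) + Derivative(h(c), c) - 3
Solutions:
 h(c) = C1 + 3*c^2 - 5*c*log(-c) + c*(-5*log(2) + 5*log(3) + 8)


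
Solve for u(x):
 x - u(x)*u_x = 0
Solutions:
 u(x) = -sqrt(C1 + x^2)
 u(x) = sqrt(C1 + x^2)


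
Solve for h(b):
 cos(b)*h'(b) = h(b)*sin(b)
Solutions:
 h(b) = C1/cos(b)


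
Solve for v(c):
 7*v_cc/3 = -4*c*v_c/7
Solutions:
 v(c) = C1 + C2*erf(sqrt(6)*c/7)


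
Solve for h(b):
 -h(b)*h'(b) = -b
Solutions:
 h(b) = -sqrt(C1 + b^2)
 h(b) = sqrt(C1 + b^2)


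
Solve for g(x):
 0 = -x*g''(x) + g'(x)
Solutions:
 g(x) = C1 + C2*x^2


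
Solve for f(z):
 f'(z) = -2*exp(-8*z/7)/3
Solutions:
 f(z) = C1 + 7*exp(-8*z/7)/12


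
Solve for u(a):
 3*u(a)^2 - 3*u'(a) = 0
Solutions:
 u(a) = -1/(C1 + a)


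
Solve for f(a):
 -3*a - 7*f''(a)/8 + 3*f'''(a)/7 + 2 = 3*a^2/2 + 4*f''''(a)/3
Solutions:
 f(a) = C1 + C2*a - a^4/7 - 292*a^3/343 + 42088*a^2/16807 + (C3*sin(sqrt(1977)*a/56) + C4*cos(sqrt(1977)*a/56))*exp(9*a/56)


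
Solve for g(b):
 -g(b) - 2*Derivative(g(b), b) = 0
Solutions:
 g(b) = C1*exp(-b/2)


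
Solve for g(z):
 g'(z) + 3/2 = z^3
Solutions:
 g(z) = C1 + z^4/4 - 3*z/2


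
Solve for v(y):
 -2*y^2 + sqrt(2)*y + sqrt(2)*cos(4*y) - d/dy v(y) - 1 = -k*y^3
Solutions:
 v(y) = C1 + k*y^4/4 - 2*y^3/3 + sqrt(2)*y^2/2 - y + sqrt(2)*sin(4*y)/4


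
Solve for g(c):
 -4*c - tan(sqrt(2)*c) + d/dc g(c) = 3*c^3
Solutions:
 g(c) = C1 + 3*c^4/4 + 2*c^2 - sqrt(2)*log(cos(sqrt(2)*c))/2


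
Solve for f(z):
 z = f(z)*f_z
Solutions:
 f(z) = -sqrt(C1 + z^2)
 f(z) = sqrt(C1 + z^2)


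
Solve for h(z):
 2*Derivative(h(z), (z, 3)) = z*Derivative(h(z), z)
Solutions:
 h(z) = C1 + Integral(C2*airyai(2^(2/3)*z/2) + C3*airybi(2^(2/3)*z/2), z)


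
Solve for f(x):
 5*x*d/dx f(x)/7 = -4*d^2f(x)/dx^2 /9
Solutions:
 f(x) = C1 + C2*erf(3*sqrt(70)*x/28)


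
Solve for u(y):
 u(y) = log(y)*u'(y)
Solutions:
 u(y) = C1*exp(li(y))


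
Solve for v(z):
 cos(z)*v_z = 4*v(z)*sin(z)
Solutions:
 v(z) = C1/cos(z)^4


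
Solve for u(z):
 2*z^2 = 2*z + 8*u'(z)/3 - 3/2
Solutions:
 u(z) = C1 + z^3/4 - 3*z^2/8 + 9*z/16


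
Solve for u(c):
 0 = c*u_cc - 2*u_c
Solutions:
 u(c) = C1 + C2*c^3


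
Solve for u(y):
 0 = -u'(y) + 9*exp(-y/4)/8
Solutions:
 u(y) = C1 - 9*exp(-y/4)/2


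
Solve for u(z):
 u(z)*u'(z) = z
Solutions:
 u(z) = -sqrt(C1 + z^2)
 u(z) = sqrt(C1 + z^2)


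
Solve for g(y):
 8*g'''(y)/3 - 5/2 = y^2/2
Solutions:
 g(y) = C1 + C2*y + C3*y^2 + y^5/320 + 5*y^3/32


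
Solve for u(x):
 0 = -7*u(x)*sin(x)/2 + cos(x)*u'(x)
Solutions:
 u(x) = C1/cos(x)^(7/2)


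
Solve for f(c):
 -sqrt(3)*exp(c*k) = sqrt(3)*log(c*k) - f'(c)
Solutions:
 f(c) = C1 + sqrt(3)*c*log(c*k) - sqrt(3)*c + Piecewise((sqrt(3)*exp(c*k)/k, Ne(k, 0)), (sqrt(3)*c, True))


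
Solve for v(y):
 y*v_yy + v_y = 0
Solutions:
 v(y) = C1 + C2*log(y)


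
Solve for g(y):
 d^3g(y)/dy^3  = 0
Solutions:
 g(y) = C1 + C2*y + C3*y^2


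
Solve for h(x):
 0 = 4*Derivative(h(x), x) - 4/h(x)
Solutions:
 h(x) = -sqrt(C1 + 2*x)
 h(x) = sqrt(C1 + 2*x)


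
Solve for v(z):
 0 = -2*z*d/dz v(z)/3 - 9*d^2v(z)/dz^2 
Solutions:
 v(z) = C1 + C2*erf(sqrt(3)*z/9)


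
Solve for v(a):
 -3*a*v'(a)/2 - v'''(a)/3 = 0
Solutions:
 v(a) = C1 + Integral(C2*airyai(-6^(2/3)*a/2) + C3*airybi(-6^(2/3)*a/2), a)


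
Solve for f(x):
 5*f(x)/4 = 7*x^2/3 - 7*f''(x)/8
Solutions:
 f(x) = C1*sin(sqrt(70)*x/7) + C2*cos(sqrt(70)*x/7) + 28*x^2/15 - 196/75


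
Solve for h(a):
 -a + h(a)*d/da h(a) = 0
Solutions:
 h(a) = -sqrt(C1 + a^2)
 h(a) = sqrt(C1 + a^2)


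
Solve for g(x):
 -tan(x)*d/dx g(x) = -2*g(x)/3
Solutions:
 g(x) = C1*sin(x)^(2/3)


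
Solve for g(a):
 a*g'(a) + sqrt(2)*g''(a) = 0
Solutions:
 g(a) = C1 + C2*erf(2^(1/4)*a/2)


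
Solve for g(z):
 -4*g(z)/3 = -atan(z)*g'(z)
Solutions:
 g(z) = C1*exp(4*Integral(1/atan(z), z)/3)


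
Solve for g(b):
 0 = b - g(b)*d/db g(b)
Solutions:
 g(b) = -sqrt(C1 + b^2)
 g(b) = sqrt(C1 + b^2)


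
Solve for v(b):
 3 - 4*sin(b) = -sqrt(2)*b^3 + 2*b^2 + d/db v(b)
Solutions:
 v(b) = C1 + sqrt(2)*b^4/4 - 2*b^3/3 + 3*b + 4*cos(b)


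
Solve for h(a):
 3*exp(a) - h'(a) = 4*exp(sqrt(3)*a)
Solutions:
 h(a) = C1 + 3*exp(a) - 4*sqrt(3)*exp(sqrt(3)*a)/3


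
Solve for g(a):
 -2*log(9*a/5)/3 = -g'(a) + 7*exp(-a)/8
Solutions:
 g(a) = C1 + 2*a*log(a)/3 + 2*a*(-log(5) - 1 + 2*log(3))/3 - 7*exp(-a)/8


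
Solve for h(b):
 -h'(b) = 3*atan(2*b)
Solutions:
 h(b) = C1 - 3*b*atan(2*b) + 3*log(4*b^2 + 1)/4


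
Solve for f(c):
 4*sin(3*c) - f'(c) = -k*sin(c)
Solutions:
 f(c) = C1 - k*cos(c) - 4*cos(3*c)/3


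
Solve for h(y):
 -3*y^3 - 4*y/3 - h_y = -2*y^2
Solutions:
 h(y) = C1 - 3*y^4/4 + 2*y^3/3 - 2*y^2/3


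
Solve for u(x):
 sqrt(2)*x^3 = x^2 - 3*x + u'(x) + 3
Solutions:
 u(x) = C1 + sqrt(2)*x^4/4 - x^3/3 + 3*x^2/2 - 3*x


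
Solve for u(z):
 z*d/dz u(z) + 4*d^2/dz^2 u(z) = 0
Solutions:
 u(z) = C1 + C2*erf(sqrt(2)*z/4)


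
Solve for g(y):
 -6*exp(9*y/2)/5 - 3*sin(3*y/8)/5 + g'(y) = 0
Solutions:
 g(y) = C1 + 4*exp(9*y/2)/15 - 8*cos(3*y/8)/5


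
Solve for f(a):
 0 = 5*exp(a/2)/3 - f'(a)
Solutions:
 f(a) = C1 + 10*exp(a/2)/3


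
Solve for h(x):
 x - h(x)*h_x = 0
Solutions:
 h(x) = -sqrt(C1 + x^2)
 h(x) = sqrt(C1 + x^2)


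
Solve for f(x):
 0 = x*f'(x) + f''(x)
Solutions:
 f(x) = C1 + C2*erf(sqrt(2)*x/2)


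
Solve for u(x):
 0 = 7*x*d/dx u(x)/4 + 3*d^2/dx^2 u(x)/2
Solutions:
 u(x) = C1 + C2*erf(sqrt(21)*x/6)


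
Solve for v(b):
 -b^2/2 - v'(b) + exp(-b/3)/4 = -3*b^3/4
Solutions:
 v(b) = C1 + 3*b^4/16 - b^3/6 - 3*exp(-b/3)/4


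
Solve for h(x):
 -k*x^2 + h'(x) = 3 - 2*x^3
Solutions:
 h(x) = C1 + k*x^3/3 - x^4/2 + 3*x


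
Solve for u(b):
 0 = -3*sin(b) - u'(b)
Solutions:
 u(b) = C1 + 3*cos(b)


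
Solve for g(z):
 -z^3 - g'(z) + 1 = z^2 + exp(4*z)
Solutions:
 g(z) = C1 - z^4/4 - z^3/3 + z - exp(4*z)/4


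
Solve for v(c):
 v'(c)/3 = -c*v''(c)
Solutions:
 v(c) = C1 + C2*c^(2/3)


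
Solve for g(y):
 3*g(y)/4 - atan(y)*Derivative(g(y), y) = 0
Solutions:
 g(y) = C1*exp(3*Integral(1/atan(y), y)/4)


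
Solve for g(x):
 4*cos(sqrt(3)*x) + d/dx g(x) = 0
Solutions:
 g(x) = C1 - 4*sqrt(3)*sin(sqrt(3)*x)/3


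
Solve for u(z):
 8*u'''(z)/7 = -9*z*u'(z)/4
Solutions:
 u(z) = C1 + Integral(C2*airyai(-126^(1/3)*z/4) + C3*airybi(-126^(1/3)*z/4), z)


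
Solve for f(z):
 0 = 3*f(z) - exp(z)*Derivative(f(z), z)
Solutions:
 f(z) = C1*exp(-3*exp(-z))


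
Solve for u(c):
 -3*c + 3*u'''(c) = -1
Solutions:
 u(c) = C1 + C2*c + C3*c^2 + c^4/24 - c^3/18


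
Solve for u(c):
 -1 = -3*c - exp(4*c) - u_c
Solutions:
 u(c) = C1 - 3*c^2/2 + c - exp(4*c)/4


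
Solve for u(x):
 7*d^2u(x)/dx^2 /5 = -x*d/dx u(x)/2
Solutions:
 u(x) = C1 + C2*erf(sqrt(35)*x/14)


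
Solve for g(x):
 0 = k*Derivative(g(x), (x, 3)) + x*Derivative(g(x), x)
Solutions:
 g(x) = C1 + Integral(C2*airyai(x*(-1/k)^(1/3)) + C3*airybi(x*(-1/k)^(1/3)), x)


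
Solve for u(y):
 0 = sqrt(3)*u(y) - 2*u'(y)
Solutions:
 u(y) = C1*exp(sqrt(3)*y/2)


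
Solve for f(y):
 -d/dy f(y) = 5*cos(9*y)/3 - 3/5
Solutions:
 f(y) = C1 + 3*y/5 - 5*sin(9*y)/27


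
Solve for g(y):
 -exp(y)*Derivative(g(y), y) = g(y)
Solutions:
 g(y) = C1*exp(exp(-y))


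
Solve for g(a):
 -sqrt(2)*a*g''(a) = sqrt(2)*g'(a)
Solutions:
 g(a) = C1 + C2*log(a)


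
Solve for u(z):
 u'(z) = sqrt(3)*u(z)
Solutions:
 u(z) = C1*exp(sqrt(3)*z)


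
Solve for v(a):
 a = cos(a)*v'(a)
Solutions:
 v(a) = C1 + Integral(a/cos(a), a)


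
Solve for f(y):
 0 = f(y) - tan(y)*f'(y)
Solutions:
 f(y) = C1*sin(y)


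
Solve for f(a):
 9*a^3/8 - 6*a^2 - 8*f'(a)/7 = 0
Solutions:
 f(a) = C1 + 63*a^4/256 - 7*a^3/4


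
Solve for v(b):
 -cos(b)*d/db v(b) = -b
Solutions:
 v(b) = C1 + Integral(b/cos(b), b)


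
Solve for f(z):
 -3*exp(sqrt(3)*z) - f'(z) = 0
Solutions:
 f(z) = C1 - sqrt(3)*exp(sqrt(3)*z)


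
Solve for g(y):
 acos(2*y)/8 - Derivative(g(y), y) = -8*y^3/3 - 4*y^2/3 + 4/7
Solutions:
 g(y) = C1 + 2*y^4/3 + 4*y^3/9 + y*acos(2*y)/8 - 4*y/7 - sqrt(1 - 4*y^2)/16


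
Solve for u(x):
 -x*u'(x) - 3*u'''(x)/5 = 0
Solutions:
 u(x) = C1 + Integral(C2*airyai(-3^(2/3)*5^(1/3)*x/3) + C3*airybi(-3^(2/3)*5^(1/3)*x/3), x)


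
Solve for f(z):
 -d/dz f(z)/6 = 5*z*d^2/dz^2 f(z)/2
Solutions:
 f(z) = C1 + C2*z^(14/15)


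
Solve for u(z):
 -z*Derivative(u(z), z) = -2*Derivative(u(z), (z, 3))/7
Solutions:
 u(z) = C1 + Integral(C2*airyai(2^(2/3)*7^(1/3)*z/2) + C3*airybi(2^(2/3)*7^(1/3)*z/2), z)


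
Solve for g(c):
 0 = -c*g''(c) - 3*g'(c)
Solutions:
 g(c) = C1 + C2/c^2


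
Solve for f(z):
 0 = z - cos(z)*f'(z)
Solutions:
 f(z) = C1 + Integral(z/cos(z), z)


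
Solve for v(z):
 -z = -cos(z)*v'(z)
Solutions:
 v(z) = C1 + Integral(z/cos(z), z)


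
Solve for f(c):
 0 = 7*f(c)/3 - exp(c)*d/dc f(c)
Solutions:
 f(c) = C1*exp(-7*exp(-c)/3)


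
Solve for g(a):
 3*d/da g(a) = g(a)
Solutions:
 g(a) = C1*exp(a/3)


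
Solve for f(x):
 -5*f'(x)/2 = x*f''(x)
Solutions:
 f(x) = C1 + C2/x^(3/2)


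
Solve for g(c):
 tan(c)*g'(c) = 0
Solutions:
 g(c) = C1


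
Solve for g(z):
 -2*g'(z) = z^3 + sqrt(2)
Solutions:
 g(z) = C1 - z^4/8 - sqrt(2)*z/2


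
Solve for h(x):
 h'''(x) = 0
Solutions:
 h(x) = C1 + C2*x + C3*x^2


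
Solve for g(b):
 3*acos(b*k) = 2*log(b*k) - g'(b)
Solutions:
 g(b) = C1 + 2*b*log(b*k) - 2*b - 3*Piecewise((b*acos(b*k) - sqrt(-b^2*k^2 + 1)/k, Ne(k, 0)), (pi*b/2, True))


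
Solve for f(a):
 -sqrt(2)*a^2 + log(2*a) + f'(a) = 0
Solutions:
 f(a) = C1 + sqrt(2)*a^3/3 - a*log(a) - a*log(2) + a


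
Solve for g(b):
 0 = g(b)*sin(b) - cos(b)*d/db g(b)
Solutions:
 g(b) = C1/cos(b)


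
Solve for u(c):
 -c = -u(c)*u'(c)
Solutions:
 u(c) = -sqrt(C1 + c^2)
 u(c) = sqrt(C1 + c^2)


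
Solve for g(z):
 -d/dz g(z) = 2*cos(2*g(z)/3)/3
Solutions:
 2*z/3 - 3*log(sin(2*g(z)/3) - 1)/4 + 3*log(sin(2*g(z)/3) + 1)/4 = C1


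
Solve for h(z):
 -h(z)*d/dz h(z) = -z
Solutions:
 h(z) = -sqrt(C1 + z^2)
 h(z) = sqrt(C1 + z^2)


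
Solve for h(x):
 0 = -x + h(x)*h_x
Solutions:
 h(x) = -sqrt(C1 + x^2)
 h(x) = sqrt(C1 + x^2)


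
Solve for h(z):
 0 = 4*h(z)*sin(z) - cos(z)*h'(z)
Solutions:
 h(z) = C1/cos(z)^4


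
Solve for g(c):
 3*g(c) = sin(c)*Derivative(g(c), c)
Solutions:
 g(c) = C1*(cos(c) - 1)^(3/2)/(cos(c) + 1)^(3/2)


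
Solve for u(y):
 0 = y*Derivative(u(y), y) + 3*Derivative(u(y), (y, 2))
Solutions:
 u(y) = C1 + C2*erf(sqrt(6)*y/6)


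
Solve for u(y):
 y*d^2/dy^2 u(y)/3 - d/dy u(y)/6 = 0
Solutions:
 u(y) = C1 + C2*y^(3/2)


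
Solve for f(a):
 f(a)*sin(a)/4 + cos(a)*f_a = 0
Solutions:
 f(a) = C1*cos(a)^(1/4)


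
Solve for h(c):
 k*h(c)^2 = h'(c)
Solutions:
 h(c) = -1/(C1 + c*k)


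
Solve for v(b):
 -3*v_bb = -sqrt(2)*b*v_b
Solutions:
 v(b) = C1 + C2*erfi(2^(3/4)*sqrt(3)*b/6)


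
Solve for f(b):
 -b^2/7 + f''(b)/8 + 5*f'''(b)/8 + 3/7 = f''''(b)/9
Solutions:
 f(b) = C1 + C2*b + C3*exp(3*b*(15 - sqrt(257))/16) + C4*exp(3*b*(15 + sqrt(257))/16) + 2*b^4/21 - 40*b^3/21 + 1756*b^2/63


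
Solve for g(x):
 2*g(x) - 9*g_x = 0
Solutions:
 g(x) = C1*exp(2*x/9)


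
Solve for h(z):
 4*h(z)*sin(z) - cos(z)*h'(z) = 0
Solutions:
 h(z) = C1/cos(z)^4


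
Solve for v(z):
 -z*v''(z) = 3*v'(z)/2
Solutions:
 v(z) = C1 + C2/sqrt(z)


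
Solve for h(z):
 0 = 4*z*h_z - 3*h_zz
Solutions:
 h(z) = C1 + C2*erfi(sqrt(6)*z/3)


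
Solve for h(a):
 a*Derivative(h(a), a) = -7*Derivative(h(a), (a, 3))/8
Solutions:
 h(a) = C1 + Integral(C2*airyai(-2*7^(2/3)*a/7) + C3*airybi(-2*7^(2/3)*a/7), a)


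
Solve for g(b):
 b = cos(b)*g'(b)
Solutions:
 g(b) = C1 + Integral(b/cos(b), b)


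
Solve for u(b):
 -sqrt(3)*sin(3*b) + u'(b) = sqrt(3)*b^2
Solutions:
 u(b) = C1 + sqrt(3)*b^3/3 - sqrt(3)*cos(3*b)/3


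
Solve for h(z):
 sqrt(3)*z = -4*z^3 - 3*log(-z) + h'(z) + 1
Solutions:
 h(z) = C1 + z^4 + sqrt(3)*z^2/2 + 3*z*log(-z) - 4*z


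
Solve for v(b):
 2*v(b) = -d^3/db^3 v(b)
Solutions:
 v(b) = C3*exp(-2^(1/3)*b) + (C1*sin(2^(1/3)*sqrt(3)*b/2) + C2*cos(2^(1/3)*sqrt(3)*b/2))*exp(2^(1/3)*b/2)


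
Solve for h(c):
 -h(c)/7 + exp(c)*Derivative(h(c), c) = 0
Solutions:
 h(c) = C1*exp(-exp(-c)/7)


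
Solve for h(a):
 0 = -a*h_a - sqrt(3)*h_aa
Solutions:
 h(a) = C1 + C2*erf(sqrt(2)*3^(3/4)*a/6)


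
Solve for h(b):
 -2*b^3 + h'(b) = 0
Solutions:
 h(b) = C1 + b^4/2


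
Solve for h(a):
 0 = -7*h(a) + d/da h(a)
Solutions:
 h(a) = C1*exp(7*a)


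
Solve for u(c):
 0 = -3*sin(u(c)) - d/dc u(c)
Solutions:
 u(c) = -acos((-C1 - exp(6*c))/(C1 - exp(6*c))) + 2*pi
 u(c) = acos((-C1 - exp(6*c))/(C1 - exp(6*c)))


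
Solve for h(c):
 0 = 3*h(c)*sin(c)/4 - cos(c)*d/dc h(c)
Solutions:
 h(c) = C1/cos(c)^(3/4)


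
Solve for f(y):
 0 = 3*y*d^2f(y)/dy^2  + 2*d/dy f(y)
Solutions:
 f(y) = C1 + C2*y^(1/3)


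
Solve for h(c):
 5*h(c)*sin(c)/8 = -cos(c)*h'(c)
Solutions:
 h(c) = C1*cos(c)^(5/8)


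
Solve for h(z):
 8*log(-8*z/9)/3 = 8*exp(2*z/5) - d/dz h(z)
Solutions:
 h(z) = C1 - 8*z*log(-z)/3 + z*(-8*log(2) + 8/3 + 16*log(3)/3) + 20*exp(2*z/5)


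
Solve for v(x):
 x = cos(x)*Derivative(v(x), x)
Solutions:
 v(x) = C1 + Integral(x/cos(x), x)


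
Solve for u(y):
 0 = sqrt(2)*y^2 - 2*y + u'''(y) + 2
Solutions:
 u(y) = C1 + C2*y + C3*y^2 - sqrt(2)*y^5/60 + y^4/12 - y^3/3


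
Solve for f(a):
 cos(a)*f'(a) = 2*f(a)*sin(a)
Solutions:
 f(a) = C1/cos(a)^2


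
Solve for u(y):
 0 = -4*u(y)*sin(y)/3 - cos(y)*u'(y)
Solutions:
 u(y) = C1*cos(y)^(4/3)


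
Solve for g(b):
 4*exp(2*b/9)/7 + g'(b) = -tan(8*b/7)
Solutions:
 g(b) = C1 - 18*exp(2*b/9)/7 + 7*log(cos(8*b/7))/8


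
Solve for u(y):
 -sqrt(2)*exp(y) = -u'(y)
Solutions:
 u(y) = C1 + sqrt(2)*exp(y)


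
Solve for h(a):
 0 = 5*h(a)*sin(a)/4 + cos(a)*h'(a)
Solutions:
 h(a) = C1*cos(a)^(5/4)


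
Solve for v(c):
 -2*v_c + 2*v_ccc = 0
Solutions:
 v(c) = C1 + C2*exp(-c) + C3*exp(c)


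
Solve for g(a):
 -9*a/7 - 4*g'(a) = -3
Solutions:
 g(a) = C1 - 9*a^2/56 + 3*a/4


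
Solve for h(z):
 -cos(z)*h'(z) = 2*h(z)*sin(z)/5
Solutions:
 h(z) = C1*cos(z)^(2/5)


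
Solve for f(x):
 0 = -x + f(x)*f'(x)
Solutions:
 f(x) = -sqrt(C1 + x^2)
 f(x) = sqrt(C1 + x^2)


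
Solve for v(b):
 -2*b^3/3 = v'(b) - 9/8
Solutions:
 v(b) = C1 - b^4/6 + 9*b/8


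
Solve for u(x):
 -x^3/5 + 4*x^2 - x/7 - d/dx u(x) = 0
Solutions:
 u(x) = C1 - x^4/20 + 4*x^3/3 - x^2/14


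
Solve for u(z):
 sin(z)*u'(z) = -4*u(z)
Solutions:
 u(z) = C1*(cos(z)^2 + 2*cos(z) + 1)/(cos(z)^2 - 2*cos(z) + 1)


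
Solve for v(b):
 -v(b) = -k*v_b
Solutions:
 v(b) = C1*exp(b/k)


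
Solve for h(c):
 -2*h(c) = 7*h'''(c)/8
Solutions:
 h(c) = C3*exp(-2*2^(1/3)*7^(2/3)*c/7) + (C1*sin(2^(1/3)*sqrt(3)*7^(2/3)*c/7) + C2*cos(2^(1/3)*sqrt(3)*7^(2/3)*c/7))*exp(2^(1/3)*7^(2/3)*c/7)


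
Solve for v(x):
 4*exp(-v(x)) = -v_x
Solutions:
 v(x) = log(C1 - 4*x)


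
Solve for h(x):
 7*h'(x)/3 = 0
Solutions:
 h(x) = C1


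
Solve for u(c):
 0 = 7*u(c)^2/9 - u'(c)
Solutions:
 u(c) = -9/(C1 + 7*c)


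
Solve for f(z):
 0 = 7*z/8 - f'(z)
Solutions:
 f(z) = C1 + 7*z^2/16


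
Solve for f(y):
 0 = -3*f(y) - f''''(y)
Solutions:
 f(y) = (C1*sin(sqrt(2)*3^(1/4)*y/2) + C2*cos(sqrt(2)*3^(1/4)*y/2))*exp(-sqrt(2)*3^(1/4)*y/2) + (C3*sin(sqrt(2)*3^(1/4)*y/2) + C4*cos(sqrt(2)*3^(1/4)*y/2))*exp(sqrt(2)*3^(1/4)*y/2)


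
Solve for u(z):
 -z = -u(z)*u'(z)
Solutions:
 u(z) = -sqrt(C1 + z^2)
 u(z) = sqrt(C1 + z^2)


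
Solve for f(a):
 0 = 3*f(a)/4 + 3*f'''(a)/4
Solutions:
 f(a) = C3*exp(-a) + (C1*sin(sqrt(3)*a/2) + C2*cos(sqrt(3)*a/2))*exp(a/2)


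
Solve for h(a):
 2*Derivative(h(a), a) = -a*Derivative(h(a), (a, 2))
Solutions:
 h(a) = C1 + C2/a


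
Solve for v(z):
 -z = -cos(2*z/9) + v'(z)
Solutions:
 v(z) = C1 - z^2/2 + 9*sin(2*z/9)/2


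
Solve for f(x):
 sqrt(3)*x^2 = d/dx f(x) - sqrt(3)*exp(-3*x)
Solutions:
 f(x) = C1 + sqrt(3)*x^3/3 - sqrt(3)*exp(-3*x)/3


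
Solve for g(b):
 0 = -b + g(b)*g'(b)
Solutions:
 g(b) = -sqrt(C1 + b^2)
 g(b) = sqrt(C1 + b^2)


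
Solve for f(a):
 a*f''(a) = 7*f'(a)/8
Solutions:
 f(a) = C1 + C2*a^(15/8)


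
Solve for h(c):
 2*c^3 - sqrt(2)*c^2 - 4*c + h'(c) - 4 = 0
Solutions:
 h(c) = C1 - c^4/2 + sqrt(2)*c^3/3 + 2*c^2 + 4*c


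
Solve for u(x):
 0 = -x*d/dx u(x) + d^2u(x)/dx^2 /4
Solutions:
 u(x) = C1 + C2*erfi(sqrt(2)*x)


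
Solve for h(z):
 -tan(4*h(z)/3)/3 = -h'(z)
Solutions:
 h(z) = -3*asin(C1*exp(4*z/9))/4 + 3*pi/4
 h(z) = 3*asin(C1*exp(4*z/9))/4


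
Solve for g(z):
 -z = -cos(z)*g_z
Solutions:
 g(z) = C1 + Integral(z/cos(z), z)


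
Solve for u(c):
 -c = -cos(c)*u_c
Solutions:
 u(c) = C1 + Integral(c/cos(c), c)


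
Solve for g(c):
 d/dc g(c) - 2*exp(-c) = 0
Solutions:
 g(c) = C1 - 2*exp(-c)


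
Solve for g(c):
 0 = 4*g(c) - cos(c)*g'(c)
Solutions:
 g(c) = C1*(sin(c)^2 + 2*sin(c) + 1)/(sin(c)^2 - 2*sin(c) + 1)


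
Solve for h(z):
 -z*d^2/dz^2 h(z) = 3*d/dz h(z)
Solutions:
 h(z) = C1 + C2/z^2


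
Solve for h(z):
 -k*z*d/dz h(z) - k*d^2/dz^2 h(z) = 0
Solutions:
 h(z) = C1 + C2*erf(sqrt(2)*z/2)


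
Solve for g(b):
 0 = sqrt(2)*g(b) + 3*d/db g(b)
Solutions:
 g(b) = C1*exp(-sqrt(2)*b/3)


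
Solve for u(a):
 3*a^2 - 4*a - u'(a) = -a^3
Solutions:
 u(a) = C1 + a^4/4 + a^3 - 2*a^2


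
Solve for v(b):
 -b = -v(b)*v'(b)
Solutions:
 v(b) = -sqrt(C1 + b^2)
 v(b) = sqrt(C1 + b^2)


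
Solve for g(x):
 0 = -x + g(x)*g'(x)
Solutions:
 g(x) = -sqrt(C1 + x^2)
 g(x) = sqrt(C1 + x^2)


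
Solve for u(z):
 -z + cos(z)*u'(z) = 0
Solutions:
 u(z) = C1 + Integral(z/cos(z), z)


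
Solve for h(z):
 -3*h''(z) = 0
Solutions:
 h(z) = C1 + C2*z


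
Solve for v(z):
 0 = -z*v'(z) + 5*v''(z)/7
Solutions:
 v(z) = C1 + C2*erfi(sqrt(70)*z/10)


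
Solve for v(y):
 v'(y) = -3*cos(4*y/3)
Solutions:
 v(y) = C1 - 9*sin(4*y/3)/4


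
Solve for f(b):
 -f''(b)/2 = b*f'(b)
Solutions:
 f(b) = C1 + C2*erf(b)


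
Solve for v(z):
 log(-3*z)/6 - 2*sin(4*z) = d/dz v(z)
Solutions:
 v(z) = C1 + z*log(-z)/6 - z/6 + z*log(3)/6 + cos(4*z)/2


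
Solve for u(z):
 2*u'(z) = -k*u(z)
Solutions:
 u(z) = C1*exp(-k*z/2)


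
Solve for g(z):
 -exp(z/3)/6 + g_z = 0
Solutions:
 g(z) = C1 + exp(z/3)/2


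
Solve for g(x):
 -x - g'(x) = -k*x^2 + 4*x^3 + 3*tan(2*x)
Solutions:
 g(x) = C1 + k*x^3/3 - x^4 - x^2/2 + 3*log(cos(2*x))/2


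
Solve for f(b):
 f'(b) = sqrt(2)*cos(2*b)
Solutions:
 f(b) = C1 + sqrt(2)*sin(2*b)/2


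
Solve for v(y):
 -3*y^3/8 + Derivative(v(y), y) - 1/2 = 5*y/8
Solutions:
 v(y) = C1 + 3*y^4/32 + 5*y^2/16 + y/2


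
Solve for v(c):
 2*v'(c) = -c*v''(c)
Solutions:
 v(c) = C1 + C2/c


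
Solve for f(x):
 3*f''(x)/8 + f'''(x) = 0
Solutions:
 f(x) = C1 + C2*x + C3*exp(-3*x/8)


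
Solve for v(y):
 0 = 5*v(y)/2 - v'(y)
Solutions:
 v(y) = C1*exp(5*y/2)


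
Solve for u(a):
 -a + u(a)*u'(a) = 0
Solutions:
 u(a) = -sqrt(C1 + a^2)
 u(a) = sqrt(C1 + a^2)


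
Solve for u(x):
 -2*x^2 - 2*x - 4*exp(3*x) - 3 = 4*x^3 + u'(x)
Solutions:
 u(x) = C1 - x^4 - 2*x^3/3 - x^2 - 3*x - 4*exp(3*x)/3


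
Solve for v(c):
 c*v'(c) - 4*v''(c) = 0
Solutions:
 v(c) = C1 + C2*erfi(sqrt(2)*c/4)


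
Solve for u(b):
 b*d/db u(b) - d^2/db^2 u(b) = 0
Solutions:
 u(b) = C1 + C2*erfi(sqrt(2)*b/2)


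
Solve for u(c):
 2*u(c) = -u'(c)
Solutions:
 u(c) = C1*exp(-2*c)


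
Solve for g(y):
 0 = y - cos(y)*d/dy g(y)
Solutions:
 g(y) = C1 + Integral(y/cos(y), y)


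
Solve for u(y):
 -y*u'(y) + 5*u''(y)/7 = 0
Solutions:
 u(y) = C1 + C2*erfi(sqrt(70)*y/10)


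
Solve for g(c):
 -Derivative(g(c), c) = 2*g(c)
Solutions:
 g(c) = C1*exp(-2*c)


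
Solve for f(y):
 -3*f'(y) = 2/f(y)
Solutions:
 f(y) = -sqrt(C1 - 12*y)/3
 f(y) = sqrt(C1 - 12*y)/3


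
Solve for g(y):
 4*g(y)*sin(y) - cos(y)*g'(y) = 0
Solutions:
 g(y) = C1/cos(y)^4


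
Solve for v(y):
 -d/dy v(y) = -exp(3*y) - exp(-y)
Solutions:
 v(y) = C1 + exp(3*y)/3 - exp(-y)


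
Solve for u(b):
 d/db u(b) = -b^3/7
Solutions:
 u(b) = C1 - b^4/28


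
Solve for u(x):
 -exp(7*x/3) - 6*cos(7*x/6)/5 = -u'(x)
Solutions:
 u(x) = C1 + 3*exp(7*x/3)/7 + 36*sin(7*x/6)/35


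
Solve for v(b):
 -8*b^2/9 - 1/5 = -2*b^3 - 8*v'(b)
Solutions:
 v(b) = C1 - b^4/16 + b^3/27 + b/40


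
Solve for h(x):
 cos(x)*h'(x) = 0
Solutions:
 h(x) = C1


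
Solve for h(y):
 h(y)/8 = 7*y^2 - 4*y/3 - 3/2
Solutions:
 h(y) = 56*y^2 - 32*y/3 - 12


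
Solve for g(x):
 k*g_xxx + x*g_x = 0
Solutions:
 g(x) = C1 + Integral(C2*airyai(x*(-1/k)^(1/3)) + C3*airybi(x*(-1/k)^(1/3)), x)


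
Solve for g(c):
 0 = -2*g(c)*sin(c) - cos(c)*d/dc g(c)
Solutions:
 g(c) = C1*cos(c)^2


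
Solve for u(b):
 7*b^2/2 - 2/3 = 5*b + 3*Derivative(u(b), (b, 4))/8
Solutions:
 u(b) = C1 + C2*b + C3*b^2 + C4*b^3 + 7*b^6/270 - b^5/9 - 2*b^4/27


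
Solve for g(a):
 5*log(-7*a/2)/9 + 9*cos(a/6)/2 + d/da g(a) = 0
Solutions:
 g(a) = C1 - 5*a*log(-a)/9 - 5*a*log(7)/9 + 5*a*log(2)/9 + 5*a/9 - 27*sin(a/6)


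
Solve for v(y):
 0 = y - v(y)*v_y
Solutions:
 v(y) = -sqrt(C1 + y^2)
 v(y) = sqrt(C1 + y^2)


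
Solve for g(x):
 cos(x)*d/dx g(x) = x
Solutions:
 g(x) = C1 + Integral(x/cos(x), x)


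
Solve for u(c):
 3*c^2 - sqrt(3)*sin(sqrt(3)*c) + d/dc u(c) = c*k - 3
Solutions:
 u(c) = C1 - c^3 + c^2*k/2 - 3*c - cos(sqrt(3)*c)


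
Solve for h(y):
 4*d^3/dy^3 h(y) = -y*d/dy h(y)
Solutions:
 h(y) = C1 + Integral(C2*airyai(-2^(1/3)*y/2) + C3*airybi(-2^(1/3)*y/2), y)


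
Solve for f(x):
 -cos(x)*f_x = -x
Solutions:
 f(x) = C1 + Integral(x/cos(x), x)


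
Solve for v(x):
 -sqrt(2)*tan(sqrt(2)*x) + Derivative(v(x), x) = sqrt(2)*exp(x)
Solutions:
 v(x) = C1 + sqrt(2)*exp(x) - log(cos(sqrt(2)*x))


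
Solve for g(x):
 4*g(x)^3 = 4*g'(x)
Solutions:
 g(x) = -sqrt(2)*sqrt(-1/(C1 + x))/2
 g(x) = sqrt(2)*sqrt(-1/(C1 + x))/2


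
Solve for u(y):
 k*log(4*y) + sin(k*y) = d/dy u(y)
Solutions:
 u(y) = C1 + k*y*(log(y) - 1) + 2*k*y*log(2) + Piecewise((-cos(k*y)/k, Ne(k, 0)), (0, True))


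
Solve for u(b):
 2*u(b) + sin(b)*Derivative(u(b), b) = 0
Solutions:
 u(b) = C1*(cos(b) + 1)/(cos(b) - 1)


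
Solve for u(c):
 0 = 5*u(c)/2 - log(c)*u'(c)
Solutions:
 u(c) = C1*exp(5*li(c)/2)


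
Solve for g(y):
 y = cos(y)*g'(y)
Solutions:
 g(y) = C1 + Integral(y/cos(y), y)


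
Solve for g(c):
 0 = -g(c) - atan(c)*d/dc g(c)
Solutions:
 g(c) = C1*exp(-Integral(1/atan(c), c))


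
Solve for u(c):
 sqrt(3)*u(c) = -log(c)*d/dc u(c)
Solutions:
 u(c) = C1*exp(-sqrt(3)*li(c))


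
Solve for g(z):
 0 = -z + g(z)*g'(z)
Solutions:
 g(z) = -sqrt(C1 + z^2)
 g(z) = sqrt(C1 + z^2)


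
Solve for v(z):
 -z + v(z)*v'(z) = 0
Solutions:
 v(z) = -sqrt(C1 + z^2)
 v(z) = sqrt(C1 + z^2)


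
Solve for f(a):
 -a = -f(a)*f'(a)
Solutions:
 f(a) = -sqrt(C1 + a^2)
 f(a) = sqrt(C1 + a^2)


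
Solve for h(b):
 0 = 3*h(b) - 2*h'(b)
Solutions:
 h(b) = C1*exp(3*b/2)


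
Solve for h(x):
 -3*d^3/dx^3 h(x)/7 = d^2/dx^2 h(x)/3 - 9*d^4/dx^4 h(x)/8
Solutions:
 h(x) = C1 + C2*x + C3*exp(2*x*(6 - sqrt(330))/63) + C4*exp(2*x*(6 + sqrt(330))/63)


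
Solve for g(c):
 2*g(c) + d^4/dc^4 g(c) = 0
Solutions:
 g(c) = (C1*sin(2^(3/4)*c/2) + C2*cos(2^(3/4)*c/2))*exp(-2^(3/4)*c/2) + (C3*sin(2^(3/4)*c/2) + C4*cos(2^(3/4)*c/2))*exp(2^(3/4)*c/2)


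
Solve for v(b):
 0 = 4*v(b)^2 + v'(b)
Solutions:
 v(b) = 1/(C1 + 4*b)


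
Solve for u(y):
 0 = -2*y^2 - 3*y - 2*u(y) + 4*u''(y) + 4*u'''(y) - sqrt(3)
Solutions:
 u(y) = C1*exp(-y*(2*2^(2/3)/(3*sqrt(57) + 23)^(1/3) + 4 + 2^(1/3)*(3*sqrt(57) + 23)^(1/3))/12)*sin(2^(1/3)*sqrt(3)*y*(-(3*sqrt(57) + 23)^(1/3) + 2*2^(1/3)/(3*sqrt(57) + 23)^(1/3))/12) + C2*exp(-y*(2*2^(2/3)/(3*sqrt(57) + 23)^(1/3) + 4 + 2^(1/3)*(3*sqrt(57) + 23)^(1/3))/12)*cos(2^(1/3)*sqrt(3)*y*(-(3*sqrt(57) + 23)^(1/3) + 2*2^(1/3)/(3*sqrt(57) + 23)^(1/3))/12) + C3*exp(y*(-2 + 2*2^(2/3)/(3*sqrt(57) + 23)^(1/3) + 2^(1/3)*(3*sqrt(57) + 23)^(1/3))/6) - y^2 - 3*y/2 - 4 - sqrt(3)/2


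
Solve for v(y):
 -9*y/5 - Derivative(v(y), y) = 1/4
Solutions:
 v(y) = C1 - 9*y^2/10 - y/4


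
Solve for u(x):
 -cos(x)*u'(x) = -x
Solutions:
 u(x) = C1 + Integral(x/cos(x), x)


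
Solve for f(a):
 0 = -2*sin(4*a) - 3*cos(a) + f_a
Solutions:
 f(a) = C1 + 3*sin(a) - cos(4*a)/2


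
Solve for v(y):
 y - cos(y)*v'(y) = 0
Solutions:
 v(y) = C1 + Integral(y/cos(y), y)


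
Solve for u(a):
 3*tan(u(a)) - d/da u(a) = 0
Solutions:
 u(a) = pi - asin(C1*exp(3*a))
 u(a) = asin(C1*exp(3*a))


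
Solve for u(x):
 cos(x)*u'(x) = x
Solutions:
 u(x) = C1 + Integral(x/cos(x), x)


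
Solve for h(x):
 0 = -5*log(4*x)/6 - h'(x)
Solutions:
 h(x) = C1 - 5*x*log(x)/6 - 5*x*log(2)/3 + 5*x/6


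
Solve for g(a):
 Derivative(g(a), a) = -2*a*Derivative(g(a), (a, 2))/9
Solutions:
 g(a) = C1 + C2/a^(7/2)


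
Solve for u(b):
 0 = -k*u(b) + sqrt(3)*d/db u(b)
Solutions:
 u(b) = C1*exp(sqrt(3)*b*k/3)


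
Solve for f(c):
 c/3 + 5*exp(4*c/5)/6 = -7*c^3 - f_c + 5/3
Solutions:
 f(c) = C1 - 7*c^4/4 - c^2/6 + 5*c/3 - 25*exp(4*c/5)/24


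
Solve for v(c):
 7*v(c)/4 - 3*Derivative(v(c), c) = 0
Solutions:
 v(c) = C1*exp(7*c/12)


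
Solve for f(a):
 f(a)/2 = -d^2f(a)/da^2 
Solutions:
 f(a) = C1*sin(sqrt(2)*a/2) + C2*cos(sqrt(2)*a/2)


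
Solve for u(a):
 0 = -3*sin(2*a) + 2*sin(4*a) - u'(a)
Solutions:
 u(a) = C1 + 3*cos(2*a)/2 - cos(4*a)/2


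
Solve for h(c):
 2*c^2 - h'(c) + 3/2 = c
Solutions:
 h(c) = C1 + 2*c^3/3 - c^2/2 + 3*c/2


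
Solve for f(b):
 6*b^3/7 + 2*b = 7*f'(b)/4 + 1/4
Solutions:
 f(b) = C1 + 6*b^4/49 + 4*b^2/7 - b/7


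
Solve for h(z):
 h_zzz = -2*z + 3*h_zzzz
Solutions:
 h(z) = C1 + C2*z + C3*z^2 + C4*exp(z/3) - z^4/12 - z^3


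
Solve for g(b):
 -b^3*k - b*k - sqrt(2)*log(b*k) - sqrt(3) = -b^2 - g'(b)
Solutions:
 g(b) = C1 + b^4*k/4 - b^3/3 + b^2*k/2 + sqrt(2)*b*log(b*k) + b*(-sqrt(2) + sqrt(3))


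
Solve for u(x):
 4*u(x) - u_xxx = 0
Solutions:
 u(x) = C3*exp(2^(2/3)*x) + (C1*sin(2^(2/3)*sqrt(3)*x/2) + C2*cos(2^(2/3)*sqrt(3)*x/2))*exp(-2^(2/3)*x/2)


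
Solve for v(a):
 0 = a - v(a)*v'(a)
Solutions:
 v(a) = -sqrt(C1 + a^2)
 v(a) = sqrt(C1 + a^2)


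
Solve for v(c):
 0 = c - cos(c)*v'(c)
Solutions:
 v(c) = C1 + Integral(c/cos(c), c)


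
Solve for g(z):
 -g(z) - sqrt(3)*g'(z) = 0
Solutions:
 g(z) = C1*exp(-sqrt(3)*z/3)


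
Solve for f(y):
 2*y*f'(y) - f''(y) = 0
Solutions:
 f(y) = C1 + C2*erfi(y)


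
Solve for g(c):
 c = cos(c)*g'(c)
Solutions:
 g(c) = C1 + Integral(c/cos(c), c)


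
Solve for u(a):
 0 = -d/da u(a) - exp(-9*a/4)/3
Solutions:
 u(a) = C1 + 4*exp(-9*a/4)/27


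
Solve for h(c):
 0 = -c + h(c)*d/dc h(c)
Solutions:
 h(c) = -sqrt(C1 + c^2)
 h(c) = sqrt(C1 + c^2)


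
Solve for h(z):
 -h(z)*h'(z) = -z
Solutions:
 h(z) = -sqrt(C1 + z^2)
 h(z) = sqrt(C1 + z^2)


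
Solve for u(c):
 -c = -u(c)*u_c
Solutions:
 u(c) = -sqrt(C1 + c^2)
 u(c) = sqrt(C1 + c^2)


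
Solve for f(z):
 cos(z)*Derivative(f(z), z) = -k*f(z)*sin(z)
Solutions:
 f(z) = C1*exp(k*log(cos(z)))


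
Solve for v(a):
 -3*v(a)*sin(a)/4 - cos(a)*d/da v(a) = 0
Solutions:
 v(a) = C1*cos(a)^(3/4)


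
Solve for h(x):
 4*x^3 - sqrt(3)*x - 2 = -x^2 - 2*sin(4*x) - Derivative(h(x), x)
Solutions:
 h(x) = C1 - x^4 - x^3/3 + sqrt(3)*x^2/2 + 2*x + cos(4*x)/2


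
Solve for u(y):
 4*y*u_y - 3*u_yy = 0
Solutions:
 u(y) = C1 + C2*erfi(sqrt(6)*y/3)


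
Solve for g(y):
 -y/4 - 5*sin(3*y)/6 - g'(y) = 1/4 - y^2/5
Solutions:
 g(y) = C1 + y^3/15 - y^2/8 - y/4 + 5*cos(3*y)/18


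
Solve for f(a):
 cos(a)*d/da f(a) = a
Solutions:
 f(a) = C1 + Integral(a/cos(a), a)


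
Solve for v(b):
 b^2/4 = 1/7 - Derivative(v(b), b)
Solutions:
 v(b) = C1 - b^3/12 + b/7
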